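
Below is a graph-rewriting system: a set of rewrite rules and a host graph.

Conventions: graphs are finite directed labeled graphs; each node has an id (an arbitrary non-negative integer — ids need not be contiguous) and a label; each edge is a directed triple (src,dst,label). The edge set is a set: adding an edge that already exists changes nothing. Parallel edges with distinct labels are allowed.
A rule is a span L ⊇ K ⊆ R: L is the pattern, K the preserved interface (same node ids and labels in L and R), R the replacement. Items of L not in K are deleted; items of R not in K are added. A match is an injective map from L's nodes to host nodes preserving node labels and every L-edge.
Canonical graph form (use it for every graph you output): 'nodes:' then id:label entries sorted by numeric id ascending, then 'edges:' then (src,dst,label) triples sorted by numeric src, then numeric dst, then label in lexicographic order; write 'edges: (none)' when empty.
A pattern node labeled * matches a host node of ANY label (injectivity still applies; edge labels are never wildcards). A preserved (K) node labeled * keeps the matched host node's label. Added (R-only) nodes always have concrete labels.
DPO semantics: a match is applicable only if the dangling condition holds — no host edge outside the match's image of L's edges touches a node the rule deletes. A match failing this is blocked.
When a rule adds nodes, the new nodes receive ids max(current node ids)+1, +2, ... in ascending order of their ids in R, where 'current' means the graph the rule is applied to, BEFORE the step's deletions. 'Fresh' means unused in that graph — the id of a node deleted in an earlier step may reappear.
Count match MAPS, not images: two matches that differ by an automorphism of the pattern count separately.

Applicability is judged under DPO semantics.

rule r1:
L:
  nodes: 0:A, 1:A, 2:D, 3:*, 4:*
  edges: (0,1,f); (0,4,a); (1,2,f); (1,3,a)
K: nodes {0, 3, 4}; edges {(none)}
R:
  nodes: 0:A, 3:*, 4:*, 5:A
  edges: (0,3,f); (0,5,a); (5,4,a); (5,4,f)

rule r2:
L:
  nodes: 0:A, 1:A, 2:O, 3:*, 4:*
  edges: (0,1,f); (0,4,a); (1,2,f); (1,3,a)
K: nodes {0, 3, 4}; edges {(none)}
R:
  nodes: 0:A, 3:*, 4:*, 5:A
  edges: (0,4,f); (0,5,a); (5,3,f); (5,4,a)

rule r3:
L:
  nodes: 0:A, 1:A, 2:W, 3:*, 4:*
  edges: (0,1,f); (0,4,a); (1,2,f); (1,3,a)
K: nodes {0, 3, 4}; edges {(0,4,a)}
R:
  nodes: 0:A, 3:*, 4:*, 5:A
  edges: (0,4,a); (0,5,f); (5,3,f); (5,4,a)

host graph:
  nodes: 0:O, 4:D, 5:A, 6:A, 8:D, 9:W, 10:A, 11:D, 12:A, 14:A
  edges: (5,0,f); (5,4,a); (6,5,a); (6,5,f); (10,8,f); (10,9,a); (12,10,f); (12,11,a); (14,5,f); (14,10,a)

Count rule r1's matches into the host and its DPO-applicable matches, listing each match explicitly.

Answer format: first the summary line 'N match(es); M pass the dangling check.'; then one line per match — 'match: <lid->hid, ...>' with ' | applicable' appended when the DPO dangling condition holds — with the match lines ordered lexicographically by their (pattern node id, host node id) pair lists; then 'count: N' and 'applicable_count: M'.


1 match(es); 0 pass the dangling check.
match: 0->12, 1->10, 2->8, 3->9, 4->11
count: 1
applicable_count: 0


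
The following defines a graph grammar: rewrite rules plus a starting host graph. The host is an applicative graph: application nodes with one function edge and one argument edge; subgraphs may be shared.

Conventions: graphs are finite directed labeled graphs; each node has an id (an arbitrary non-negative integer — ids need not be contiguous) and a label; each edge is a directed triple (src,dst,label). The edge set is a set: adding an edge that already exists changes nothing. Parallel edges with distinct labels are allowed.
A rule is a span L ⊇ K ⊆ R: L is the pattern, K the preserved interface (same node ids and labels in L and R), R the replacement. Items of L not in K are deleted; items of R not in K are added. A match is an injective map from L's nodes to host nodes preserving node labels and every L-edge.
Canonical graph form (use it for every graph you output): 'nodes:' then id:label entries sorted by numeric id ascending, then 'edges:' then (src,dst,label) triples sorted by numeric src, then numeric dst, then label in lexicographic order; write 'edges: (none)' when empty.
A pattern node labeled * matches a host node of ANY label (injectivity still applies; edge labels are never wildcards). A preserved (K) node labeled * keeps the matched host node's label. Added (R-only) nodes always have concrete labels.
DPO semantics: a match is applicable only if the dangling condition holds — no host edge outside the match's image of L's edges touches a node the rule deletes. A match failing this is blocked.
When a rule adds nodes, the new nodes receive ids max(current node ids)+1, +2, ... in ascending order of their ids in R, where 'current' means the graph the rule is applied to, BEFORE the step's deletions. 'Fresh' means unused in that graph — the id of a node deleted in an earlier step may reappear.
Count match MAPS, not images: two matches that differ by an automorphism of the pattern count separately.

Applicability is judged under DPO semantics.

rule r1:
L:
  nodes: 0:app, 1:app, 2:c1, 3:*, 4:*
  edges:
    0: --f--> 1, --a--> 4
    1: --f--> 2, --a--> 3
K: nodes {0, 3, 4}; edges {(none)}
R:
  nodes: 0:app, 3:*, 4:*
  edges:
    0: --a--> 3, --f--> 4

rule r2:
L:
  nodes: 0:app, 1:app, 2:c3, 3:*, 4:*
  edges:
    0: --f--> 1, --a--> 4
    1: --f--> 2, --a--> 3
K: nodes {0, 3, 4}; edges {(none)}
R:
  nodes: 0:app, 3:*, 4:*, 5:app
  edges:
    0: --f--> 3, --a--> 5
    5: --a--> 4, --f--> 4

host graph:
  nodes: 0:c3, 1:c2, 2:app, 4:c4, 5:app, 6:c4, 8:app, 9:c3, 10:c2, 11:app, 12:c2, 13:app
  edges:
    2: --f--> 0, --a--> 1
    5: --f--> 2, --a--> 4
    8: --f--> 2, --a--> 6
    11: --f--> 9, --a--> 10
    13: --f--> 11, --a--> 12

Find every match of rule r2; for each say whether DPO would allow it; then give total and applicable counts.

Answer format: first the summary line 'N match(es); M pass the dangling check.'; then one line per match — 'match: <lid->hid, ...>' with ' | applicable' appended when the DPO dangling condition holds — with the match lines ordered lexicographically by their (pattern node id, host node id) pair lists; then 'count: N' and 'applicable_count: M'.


3 match(es); 1 pass the dangling check.
match: 0->5, 1->2, 2->0, 3->1, 4->4
match: 0->8, 1->2, 2->0, 3->1, 4->6
match: 0->13, 1->11, 2->9, 3->10, 4->12 | applicable
count: 3
applicable_count: 1


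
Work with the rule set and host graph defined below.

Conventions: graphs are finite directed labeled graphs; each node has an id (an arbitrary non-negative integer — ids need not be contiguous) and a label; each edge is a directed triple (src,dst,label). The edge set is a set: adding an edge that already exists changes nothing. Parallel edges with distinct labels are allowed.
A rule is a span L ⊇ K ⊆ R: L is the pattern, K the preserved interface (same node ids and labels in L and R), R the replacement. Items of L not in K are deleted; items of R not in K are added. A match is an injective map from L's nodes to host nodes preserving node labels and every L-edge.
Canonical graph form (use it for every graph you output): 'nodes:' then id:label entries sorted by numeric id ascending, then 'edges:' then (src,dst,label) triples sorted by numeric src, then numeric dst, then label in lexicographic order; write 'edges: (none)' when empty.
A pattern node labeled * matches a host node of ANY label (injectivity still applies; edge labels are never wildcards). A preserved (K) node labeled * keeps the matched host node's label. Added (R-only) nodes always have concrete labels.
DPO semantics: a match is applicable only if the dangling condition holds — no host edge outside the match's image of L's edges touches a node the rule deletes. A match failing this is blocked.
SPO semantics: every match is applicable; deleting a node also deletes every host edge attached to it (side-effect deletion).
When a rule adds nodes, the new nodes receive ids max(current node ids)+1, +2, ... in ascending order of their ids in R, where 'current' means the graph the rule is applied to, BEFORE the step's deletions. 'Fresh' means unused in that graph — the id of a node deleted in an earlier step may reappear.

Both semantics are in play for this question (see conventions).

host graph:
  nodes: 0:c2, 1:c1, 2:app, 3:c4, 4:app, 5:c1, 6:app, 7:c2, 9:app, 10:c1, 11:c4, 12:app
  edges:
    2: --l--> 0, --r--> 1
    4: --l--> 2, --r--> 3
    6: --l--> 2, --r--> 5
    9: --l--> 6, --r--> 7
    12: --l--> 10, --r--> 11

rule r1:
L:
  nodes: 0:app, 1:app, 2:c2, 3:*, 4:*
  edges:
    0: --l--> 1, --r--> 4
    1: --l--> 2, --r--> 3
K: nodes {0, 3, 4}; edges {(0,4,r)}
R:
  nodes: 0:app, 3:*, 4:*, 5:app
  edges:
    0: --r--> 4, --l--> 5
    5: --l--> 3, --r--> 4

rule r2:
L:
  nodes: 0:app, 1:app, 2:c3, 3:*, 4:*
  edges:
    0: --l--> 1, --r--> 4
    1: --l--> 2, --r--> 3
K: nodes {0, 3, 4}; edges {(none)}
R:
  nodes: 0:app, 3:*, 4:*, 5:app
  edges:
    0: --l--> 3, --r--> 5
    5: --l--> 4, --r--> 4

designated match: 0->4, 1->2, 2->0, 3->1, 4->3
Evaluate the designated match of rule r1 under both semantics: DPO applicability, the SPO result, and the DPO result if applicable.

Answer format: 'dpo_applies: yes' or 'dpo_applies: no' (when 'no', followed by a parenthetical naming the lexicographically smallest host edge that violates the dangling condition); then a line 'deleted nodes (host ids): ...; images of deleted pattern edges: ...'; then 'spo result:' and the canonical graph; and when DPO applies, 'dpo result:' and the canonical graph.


dpo_applies: no
(the rule deletes node 2, which keeps host edge (6,2,l) outside the match image — the dangling condition fails, DPO blocks; SPO proceeds and side-deletes such edges)
deleted nodes (host ids): 0, 2; images of deleted pattern edges: (2,0,l); (2,1,r); (4,2,l)
spo result:
nodes: 1:c1, 3:c4, 4:app, 5:c1, 6:app, 7:c2, 9:app, 10:c1, 11:c4, 12:app, 13:app
edges: (4,3,r); (4,13,l); (6,5,r); (9,6,l); (9,7,r); (12,10,l); (12,11,r); (13,1,l); (13,3,r)


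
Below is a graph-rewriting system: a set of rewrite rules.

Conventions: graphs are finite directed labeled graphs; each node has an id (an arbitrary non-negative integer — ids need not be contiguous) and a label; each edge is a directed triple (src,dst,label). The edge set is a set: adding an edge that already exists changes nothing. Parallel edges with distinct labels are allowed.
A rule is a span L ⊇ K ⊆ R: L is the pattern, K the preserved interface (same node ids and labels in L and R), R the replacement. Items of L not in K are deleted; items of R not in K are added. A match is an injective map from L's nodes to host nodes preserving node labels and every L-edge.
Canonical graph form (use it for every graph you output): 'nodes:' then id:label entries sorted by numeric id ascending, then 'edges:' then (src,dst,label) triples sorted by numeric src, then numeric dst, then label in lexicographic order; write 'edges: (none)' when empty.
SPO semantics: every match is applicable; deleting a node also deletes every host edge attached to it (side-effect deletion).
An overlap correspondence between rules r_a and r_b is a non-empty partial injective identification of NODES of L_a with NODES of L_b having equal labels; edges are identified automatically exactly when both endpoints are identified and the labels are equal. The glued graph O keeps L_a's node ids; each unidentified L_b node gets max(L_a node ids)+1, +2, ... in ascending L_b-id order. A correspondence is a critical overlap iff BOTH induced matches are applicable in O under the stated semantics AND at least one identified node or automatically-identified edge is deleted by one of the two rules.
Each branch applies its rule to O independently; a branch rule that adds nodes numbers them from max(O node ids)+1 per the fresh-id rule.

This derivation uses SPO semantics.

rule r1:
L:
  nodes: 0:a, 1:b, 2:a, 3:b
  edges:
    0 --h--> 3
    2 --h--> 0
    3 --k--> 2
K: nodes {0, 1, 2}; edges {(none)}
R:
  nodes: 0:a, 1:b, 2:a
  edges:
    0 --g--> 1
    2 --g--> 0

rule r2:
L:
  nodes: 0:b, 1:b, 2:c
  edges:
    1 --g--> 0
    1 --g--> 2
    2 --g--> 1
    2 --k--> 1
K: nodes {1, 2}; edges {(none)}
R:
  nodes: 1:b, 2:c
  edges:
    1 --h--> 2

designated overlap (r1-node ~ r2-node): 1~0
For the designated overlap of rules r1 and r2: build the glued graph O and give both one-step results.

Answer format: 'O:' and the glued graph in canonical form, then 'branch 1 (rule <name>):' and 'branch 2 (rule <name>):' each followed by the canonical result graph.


O:
nodes: 0:a, 1:b, 2:a, 3:b, 4:b, 5:c
edges: (0,3,h); (2,0,h); (3,2,k); (4,1,g); (4,5,g); (5,4,g); (5,4,k)
branch 1 (rule r1):
nodes: 0:a, 1:b, 2:a, 4:b, 5:c
edges: (0,1,g); (2,0,g); (4,1,g); (4,5,g); (5,4,g); (5,4,k)
branch 2 (rule r2):
nodes: 0:a, 2:a, 3:b, 4:b, 5:c
edges: (0,3,h); (2,0,h); (3,2,k); (4,5,h)


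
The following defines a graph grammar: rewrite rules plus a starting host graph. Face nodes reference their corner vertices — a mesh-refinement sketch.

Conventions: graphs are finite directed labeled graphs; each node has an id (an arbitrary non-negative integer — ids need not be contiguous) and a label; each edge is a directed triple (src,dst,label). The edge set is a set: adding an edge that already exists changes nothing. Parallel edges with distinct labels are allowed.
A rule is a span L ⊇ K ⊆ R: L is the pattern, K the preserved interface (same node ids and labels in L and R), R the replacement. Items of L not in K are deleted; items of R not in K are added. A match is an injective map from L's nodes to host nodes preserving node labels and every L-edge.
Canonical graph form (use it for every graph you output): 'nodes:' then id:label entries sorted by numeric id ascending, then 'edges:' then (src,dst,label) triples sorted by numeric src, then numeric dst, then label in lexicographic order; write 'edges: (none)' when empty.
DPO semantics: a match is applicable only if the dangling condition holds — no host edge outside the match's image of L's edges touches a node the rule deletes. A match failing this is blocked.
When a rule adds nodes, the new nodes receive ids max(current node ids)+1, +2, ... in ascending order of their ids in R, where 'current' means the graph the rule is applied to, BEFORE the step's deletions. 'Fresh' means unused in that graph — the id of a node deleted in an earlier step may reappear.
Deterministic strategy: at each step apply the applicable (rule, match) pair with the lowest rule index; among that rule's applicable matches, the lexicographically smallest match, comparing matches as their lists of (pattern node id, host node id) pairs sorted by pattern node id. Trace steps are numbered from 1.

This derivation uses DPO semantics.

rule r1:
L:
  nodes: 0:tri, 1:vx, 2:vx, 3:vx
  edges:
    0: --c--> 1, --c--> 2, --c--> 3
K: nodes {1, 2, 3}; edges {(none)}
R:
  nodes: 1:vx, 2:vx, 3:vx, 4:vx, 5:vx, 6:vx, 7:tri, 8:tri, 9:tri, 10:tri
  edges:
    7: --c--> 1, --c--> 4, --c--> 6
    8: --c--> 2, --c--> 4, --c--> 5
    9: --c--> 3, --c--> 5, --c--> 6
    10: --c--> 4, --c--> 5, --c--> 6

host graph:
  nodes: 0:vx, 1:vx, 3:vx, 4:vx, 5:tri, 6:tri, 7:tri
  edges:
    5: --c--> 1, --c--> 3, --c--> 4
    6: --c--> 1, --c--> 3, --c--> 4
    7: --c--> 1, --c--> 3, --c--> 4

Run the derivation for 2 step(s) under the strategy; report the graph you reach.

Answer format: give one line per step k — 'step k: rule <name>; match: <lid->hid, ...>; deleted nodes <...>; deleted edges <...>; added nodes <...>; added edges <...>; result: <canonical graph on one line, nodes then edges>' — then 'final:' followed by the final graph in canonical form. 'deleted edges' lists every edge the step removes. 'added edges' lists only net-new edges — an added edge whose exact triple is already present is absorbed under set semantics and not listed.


step 1: rule r1; match: 0->5, 1->1, 2->3, 3->4; deleted nodes 5; deleted edges (5,1,c); (5,3,c); (5,4,c); added nodes 8, 9, 10, 11, 12, 13, 14; added edges (11,1,c); (11,8,c); (11,10,c); (12,3,c); (12,8,c); (12,9,c); (13,4,c); (13,9,c); (13,10,c); (14,8,c); (14,9,c); (14,10,c); result: nodes: 0:vx, 1:vx, 3:vx, 4:vx, 6:tri, 7:tri, 8:vx, 9:vx, 10:vx, 11:tri, 12:tri, 13:tri, 14:tri edges: (6,1,c); (6,3,c); (6,4,c); (7,1,c); (7,3,c); (7,4,c); (11,1,c); (11,8,c); (11,10,c); (12,3,c); (12,8,c); (12,9,c); (13,4,c); (13,9,c); (13,10,c); (14,8,c); (14,9,c); (14,10,c)
step 2: rule r1; match: 0->6, 1->1, 2->3, 3->4; deleted nodes 6; deleted edges (6,1,c); (6,3,c); (6,4,c); added nodes 15, 16, 17, 18, 19, 20, 21; added edges (18,1,c); (18,15,c); (18,17,c); (19,3,c); (19,15,c); (19,16,c); (20,4,c); (20,16,c); (20,17,c); (21,15,c); (21,16,c); (21,17,c); result: nodes: 0:vx, 1:vx, 3:vx, 4:vx, 7:tri, 8:vx, 9:vx, 10:vx, 11:tri, 12:tri, 13:tri, 14:tri, 15:vx, 16:vx, 17:vx, 18:tri, 19:tri, 20:tri, 21:tri edges: (7,1,c); (7,3,c); (7,4,c); (11,1,c); (11,8,c); (11,10,c); (12,3,c); (12,8,c); (12,9,c); (13,4,c); (13,9,c); (13,10,c); (14,8,c); (14,9,c); (14,10,c); (18,1,c); (18,15,c); (18,17,c); (19,3,c); (19,15,c); (19,16,c); (20,4,c); (20,16,c); (20,17,c); (21,15,c); (21,16,c); (21,17,c)
final:
nodes: 0:vx, 1:vx, 3:vx, 4:vx, 7:tri, 8:vx, 9:vx, 10:vx, 11:tri, 12:tri, 13:tri, 14:tri, 15:vx, 16:vx, 17:vx, 18:tri, 19:tri, 20:tri, 21:tri
edges: (7,1,c); (7,3,c); (7,4,c); (11,1,c); (11,8,c); (11,10,c); (12,3,c); (12,8,c); (12,9,c); (13,4,c); (13,9,c); (13,10,c); (14,8,c); (14,9,c); (14,10,c); (18,1,c); (18,15,c); (18,17,c); (19,3,c); (19,15,c); (19,16,c); (20,4,c); (20,16,c); (20,17,c); (21,15,c); (21,16,c); (21,17,c)


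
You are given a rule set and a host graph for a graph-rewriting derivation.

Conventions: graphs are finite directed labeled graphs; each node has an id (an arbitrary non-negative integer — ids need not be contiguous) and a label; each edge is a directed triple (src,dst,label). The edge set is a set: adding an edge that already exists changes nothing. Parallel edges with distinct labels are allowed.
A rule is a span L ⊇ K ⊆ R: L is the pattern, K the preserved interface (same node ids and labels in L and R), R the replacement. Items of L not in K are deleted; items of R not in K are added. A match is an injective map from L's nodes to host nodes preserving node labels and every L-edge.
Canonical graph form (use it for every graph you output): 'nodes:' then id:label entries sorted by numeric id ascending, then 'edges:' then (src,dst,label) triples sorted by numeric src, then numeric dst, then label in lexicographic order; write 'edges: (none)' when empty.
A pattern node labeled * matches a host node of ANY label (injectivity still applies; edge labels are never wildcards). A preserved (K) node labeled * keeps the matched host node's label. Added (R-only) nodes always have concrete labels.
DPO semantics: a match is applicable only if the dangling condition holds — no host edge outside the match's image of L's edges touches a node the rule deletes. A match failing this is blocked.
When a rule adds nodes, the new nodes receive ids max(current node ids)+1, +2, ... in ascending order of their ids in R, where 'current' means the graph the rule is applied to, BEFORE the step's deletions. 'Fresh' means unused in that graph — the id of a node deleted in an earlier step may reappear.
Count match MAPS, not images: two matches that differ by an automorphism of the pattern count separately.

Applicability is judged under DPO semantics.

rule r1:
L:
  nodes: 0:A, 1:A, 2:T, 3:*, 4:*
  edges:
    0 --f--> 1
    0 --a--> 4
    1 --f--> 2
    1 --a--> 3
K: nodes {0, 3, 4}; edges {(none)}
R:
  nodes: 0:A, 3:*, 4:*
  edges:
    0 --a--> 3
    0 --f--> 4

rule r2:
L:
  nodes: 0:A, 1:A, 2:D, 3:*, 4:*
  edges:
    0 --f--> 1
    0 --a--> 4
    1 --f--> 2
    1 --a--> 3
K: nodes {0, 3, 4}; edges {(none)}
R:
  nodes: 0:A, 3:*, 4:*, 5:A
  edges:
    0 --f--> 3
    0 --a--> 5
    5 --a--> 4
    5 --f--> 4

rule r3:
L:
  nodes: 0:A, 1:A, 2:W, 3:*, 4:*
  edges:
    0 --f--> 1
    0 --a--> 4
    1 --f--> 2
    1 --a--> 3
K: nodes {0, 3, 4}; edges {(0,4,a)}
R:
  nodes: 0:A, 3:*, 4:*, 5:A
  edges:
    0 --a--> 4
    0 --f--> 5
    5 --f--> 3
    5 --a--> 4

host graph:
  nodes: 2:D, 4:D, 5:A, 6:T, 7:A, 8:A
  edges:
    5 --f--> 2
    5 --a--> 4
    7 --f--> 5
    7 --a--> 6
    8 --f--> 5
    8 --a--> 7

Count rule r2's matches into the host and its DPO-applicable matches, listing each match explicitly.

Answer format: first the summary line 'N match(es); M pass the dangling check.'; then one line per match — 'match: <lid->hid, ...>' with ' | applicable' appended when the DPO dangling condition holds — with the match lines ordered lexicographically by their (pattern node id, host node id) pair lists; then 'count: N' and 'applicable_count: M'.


2 match(es); 0 pass the dangling check.
match: 0->7, 1->5, 2->2, 3->4, 4->6
match: 0->8, 1->5, 2->2, 3->4, 4->7
count: 2
applicable_count: 0


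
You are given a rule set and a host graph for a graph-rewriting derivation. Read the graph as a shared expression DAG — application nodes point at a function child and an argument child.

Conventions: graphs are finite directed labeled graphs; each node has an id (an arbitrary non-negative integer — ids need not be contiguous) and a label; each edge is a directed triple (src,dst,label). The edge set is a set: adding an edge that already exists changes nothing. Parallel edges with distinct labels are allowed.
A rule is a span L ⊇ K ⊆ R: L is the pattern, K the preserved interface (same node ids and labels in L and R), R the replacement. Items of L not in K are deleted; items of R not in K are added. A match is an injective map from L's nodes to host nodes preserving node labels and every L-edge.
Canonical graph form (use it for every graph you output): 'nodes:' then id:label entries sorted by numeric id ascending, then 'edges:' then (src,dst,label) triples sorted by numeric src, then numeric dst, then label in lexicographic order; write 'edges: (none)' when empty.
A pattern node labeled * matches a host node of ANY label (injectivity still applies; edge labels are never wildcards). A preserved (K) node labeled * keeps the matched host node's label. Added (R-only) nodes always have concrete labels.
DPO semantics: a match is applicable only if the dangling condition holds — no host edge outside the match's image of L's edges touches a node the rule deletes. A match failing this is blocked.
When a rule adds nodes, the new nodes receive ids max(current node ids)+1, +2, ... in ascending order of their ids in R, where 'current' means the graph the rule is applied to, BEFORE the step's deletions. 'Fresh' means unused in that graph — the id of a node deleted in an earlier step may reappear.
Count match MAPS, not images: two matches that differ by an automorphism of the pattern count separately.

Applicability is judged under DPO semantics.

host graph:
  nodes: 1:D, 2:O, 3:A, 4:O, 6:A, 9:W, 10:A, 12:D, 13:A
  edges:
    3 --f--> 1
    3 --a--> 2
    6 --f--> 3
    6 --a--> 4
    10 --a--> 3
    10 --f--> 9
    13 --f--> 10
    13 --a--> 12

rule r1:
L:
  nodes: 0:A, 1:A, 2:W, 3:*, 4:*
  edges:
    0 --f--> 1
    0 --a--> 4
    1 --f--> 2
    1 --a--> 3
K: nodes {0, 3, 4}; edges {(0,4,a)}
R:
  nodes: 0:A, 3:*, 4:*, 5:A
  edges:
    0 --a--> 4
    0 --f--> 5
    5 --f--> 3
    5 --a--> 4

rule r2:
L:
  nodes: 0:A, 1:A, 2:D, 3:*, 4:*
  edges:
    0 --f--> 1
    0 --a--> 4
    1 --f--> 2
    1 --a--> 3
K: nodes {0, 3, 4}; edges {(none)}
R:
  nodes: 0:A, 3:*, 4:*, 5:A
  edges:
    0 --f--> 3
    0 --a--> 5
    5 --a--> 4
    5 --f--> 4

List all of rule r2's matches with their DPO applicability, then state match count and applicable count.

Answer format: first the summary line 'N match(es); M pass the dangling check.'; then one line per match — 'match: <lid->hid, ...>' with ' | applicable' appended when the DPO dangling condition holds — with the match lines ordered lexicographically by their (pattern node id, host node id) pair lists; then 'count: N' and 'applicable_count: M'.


1 match(es); 0 pass the dangling check.
match: 0->6, 1->3, 2->1, 3->2, 4->4
count: 1
applicable_count: 0


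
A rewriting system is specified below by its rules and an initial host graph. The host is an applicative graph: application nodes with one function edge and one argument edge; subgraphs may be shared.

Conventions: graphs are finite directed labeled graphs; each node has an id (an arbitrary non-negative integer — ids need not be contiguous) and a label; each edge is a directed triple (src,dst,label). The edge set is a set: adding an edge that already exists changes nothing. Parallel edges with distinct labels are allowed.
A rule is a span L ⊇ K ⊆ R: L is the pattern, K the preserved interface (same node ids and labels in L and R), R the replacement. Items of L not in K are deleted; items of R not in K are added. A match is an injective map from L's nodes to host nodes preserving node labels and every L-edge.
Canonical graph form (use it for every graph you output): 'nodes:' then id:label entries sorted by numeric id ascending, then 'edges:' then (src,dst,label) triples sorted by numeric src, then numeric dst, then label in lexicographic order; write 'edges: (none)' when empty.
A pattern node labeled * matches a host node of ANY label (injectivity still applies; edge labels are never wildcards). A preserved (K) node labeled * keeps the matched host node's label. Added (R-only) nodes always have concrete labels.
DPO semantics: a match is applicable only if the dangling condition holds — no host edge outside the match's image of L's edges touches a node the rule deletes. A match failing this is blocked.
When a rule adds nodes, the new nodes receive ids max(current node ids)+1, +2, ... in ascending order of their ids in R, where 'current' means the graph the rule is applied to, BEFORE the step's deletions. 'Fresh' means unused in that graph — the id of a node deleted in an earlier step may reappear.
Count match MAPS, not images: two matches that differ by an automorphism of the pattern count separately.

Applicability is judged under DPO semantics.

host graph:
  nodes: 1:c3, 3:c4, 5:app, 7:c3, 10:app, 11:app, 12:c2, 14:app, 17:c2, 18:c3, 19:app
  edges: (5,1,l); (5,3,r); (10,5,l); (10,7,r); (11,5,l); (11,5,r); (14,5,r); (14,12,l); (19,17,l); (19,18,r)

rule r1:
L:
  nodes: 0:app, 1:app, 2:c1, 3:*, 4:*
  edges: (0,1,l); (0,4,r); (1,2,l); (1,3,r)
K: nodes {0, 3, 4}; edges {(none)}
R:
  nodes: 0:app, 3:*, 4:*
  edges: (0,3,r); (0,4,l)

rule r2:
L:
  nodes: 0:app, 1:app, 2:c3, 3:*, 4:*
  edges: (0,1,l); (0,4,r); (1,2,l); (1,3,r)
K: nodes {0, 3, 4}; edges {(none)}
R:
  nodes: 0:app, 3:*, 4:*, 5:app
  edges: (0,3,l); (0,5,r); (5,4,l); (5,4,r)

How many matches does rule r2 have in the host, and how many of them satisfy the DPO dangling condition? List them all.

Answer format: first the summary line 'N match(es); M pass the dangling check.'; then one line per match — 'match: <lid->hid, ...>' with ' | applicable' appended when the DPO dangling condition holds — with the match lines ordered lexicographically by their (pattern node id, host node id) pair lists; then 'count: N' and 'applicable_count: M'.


1 match(es); 0 pass the dangling check.
match: 0->10, 1->5, 2->1, 3->3, 4->7
count: 1
applicable_count: 0


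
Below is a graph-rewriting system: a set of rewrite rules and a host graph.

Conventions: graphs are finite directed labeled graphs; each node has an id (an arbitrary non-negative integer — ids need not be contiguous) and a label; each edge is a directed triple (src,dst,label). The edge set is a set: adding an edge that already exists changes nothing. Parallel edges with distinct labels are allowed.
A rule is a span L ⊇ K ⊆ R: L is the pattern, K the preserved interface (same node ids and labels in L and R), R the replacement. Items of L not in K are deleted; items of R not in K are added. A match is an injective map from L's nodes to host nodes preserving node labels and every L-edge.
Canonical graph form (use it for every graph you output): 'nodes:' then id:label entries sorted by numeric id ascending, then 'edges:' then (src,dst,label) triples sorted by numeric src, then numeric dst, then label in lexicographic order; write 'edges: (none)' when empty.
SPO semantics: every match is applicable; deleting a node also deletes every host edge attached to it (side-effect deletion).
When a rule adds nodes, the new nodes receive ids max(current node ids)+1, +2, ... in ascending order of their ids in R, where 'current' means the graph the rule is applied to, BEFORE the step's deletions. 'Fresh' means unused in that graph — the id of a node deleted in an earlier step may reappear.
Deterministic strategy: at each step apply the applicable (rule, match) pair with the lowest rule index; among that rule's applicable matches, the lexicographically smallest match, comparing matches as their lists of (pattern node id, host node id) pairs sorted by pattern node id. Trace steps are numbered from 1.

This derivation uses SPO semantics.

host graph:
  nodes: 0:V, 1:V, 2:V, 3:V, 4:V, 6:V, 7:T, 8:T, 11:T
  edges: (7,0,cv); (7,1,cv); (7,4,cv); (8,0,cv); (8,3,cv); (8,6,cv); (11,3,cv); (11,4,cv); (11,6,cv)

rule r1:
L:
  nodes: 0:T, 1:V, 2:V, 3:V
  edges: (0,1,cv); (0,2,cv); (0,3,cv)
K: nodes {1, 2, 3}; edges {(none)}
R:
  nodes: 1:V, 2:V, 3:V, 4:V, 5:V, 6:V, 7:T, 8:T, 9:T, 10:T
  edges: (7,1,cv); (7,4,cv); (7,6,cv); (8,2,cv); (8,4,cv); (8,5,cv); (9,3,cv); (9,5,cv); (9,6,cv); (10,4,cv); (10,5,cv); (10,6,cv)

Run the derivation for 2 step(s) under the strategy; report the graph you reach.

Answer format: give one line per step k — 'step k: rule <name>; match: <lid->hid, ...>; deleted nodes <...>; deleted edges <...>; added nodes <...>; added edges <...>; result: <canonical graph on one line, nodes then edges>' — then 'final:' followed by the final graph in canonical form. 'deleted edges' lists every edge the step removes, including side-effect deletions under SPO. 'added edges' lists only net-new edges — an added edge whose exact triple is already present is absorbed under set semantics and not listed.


step 1: rule r1; match: 0->7, 1->0, 2->1, 3->4; deleted nodes 7; deleted edges (7,0,cv); (7,1,cv); (7,4,cv); added nodes 12, 13, 14, 15, 16, 17, 18; added edges (15,0,cv); (15,12,cv); (15,14,cv); (16,1,cv); (16,12,cv); (16,13,cv); (17,4,cv); (17,13,cv); (17,14,cv); (18,12,cv); (18,13,cv); (18,14,cv); result: nodes: 0:V, 1:V, 2:V, 3:V, 4:V, 6:V, 8:T, 11:T, 12:V, 13:V, 14:V, 15:T, 16:T, 17:T, 18:T edges: (8,0,cv); (8,3,cv); (8,6,cv); (11,3,cv); (11,4,cv); (11,6,cv); (15,0,cv); (15,12,cv); (15,14,cv); (16,1,cv); (16,12,cv); (16,13,cv); (17,4,cv); (17,13,cv); (17,14,cv); (18,12,cv); (18,13,cv); (18,14,cv)
step 2: rule r1; match: 0->8, 1->0, 2->3, 3->6; deleted nodes 8; deleted edges (8,0,cv); (8,3,cv); (8,6,cv); added nodes 19, 20, 21, 22, 23, 24, 25; added edges (22,0,cv); (22,19,cv); (22,21,cv); (23,3,cv); (23,19,cv); (23,20,cv); (24,6,cv); (24,20,cv); (24,21,cv); (25,19,cv); (25,20,cv); (25,21,cv); result: nodes: 0:V, 1:V, 2:V, 3:V, 4:V, 6:V, 11:T, 12:V, 13:V, 14:V, 15:T, 16:T, 17:T, 18:T, 19:V, 20:V, 21:V, 22:T, 23:T, 24:T, 25:T edges: (11,3,cv); (11,4,cv); (11,6,cv); (15,0,cv); (15,12,cv); (15,14,cv); (16,1,cv); (16,12,cv); (16,13,cv); (17,4,cv); (17,13,cv); (17,14,cv); (18,12,cv); (18,13,cv); (18,14,cv); (22,0,cv); (22,19,cv); (22,21,cv); (23,3,cv); (23,19,cv); (23,20,cv); (24,6,cv); (24,20,cv); (24,21,cv); (25,19,cv); (25,20,cv); (25,21,cv)
final:
nodes: 0:V, 1:V, 2:V, 3:V, 4:V, 6:V, 11:T, 12:V, 13:V, 14:V, 15:T, 16:T, 17:T, 18:T, 19:V, 20:V, 21:V, 22:T, 23:T, 24:T, 25:T
edges: (11,3,cv); (11,4,cv); (11,6,cv); (15,0,cv); (15,12,cv); (15,14,cv); (16,1,cv); (16,12,cv); (16,13,cv); (17,4,cv); (17,13,cv); (17,14,cv); (18,12,cv); (18,13,cv); (18,14,cv); (22,0,cv); (22,19,cv); (22,21,cv); (23,3,cv); (23,19,cv); (23,20,cv); (24,6,cv); (24,20,cv); (24,21,cv); (25,19,cv); (25,20,cv); (25,21,cv)


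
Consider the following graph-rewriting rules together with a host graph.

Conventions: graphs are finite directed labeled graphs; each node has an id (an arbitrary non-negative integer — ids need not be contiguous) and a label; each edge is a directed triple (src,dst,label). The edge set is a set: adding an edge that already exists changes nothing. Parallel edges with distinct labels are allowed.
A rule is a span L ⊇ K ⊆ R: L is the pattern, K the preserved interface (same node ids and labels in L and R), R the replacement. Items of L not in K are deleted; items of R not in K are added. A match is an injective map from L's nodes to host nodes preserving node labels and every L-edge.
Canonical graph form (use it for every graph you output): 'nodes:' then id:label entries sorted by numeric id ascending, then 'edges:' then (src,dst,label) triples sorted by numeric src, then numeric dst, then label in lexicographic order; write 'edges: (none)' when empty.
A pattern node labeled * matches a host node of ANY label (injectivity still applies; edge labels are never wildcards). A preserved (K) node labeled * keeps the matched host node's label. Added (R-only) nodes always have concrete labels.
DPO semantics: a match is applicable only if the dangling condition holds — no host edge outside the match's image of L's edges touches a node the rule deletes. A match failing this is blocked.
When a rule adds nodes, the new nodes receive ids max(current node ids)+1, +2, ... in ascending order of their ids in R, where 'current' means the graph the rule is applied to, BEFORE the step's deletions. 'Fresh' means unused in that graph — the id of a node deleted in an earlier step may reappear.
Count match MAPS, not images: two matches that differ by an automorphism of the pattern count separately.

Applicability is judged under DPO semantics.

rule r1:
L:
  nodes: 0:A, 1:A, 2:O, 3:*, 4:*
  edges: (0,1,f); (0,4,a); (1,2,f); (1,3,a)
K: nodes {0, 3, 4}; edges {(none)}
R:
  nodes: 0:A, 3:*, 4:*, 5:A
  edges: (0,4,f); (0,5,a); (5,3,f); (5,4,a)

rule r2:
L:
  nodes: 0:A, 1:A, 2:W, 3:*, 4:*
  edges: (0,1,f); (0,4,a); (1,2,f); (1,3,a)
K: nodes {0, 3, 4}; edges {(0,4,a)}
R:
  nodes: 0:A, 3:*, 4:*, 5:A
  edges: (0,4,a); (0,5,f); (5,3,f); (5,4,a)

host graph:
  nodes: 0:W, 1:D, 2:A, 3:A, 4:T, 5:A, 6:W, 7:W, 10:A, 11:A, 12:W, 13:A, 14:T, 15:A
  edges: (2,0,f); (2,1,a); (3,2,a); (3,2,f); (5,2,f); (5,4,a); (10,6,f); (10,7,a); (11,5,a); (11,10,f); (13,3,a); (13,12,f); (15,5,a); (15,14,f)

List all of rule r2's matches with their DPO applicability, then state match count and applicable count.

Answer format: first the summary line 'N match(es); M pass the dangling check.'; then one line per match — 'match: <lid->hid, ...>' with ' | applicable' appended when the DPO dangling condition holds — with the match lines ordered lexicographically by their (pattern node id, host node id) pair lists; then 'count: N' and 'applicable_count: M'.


2 match(es); 1 pass the dangling check.
match: 0->5, 1->2, 2->0, 3->1, 4->4
match: 0->11, 1->10, 2->6, 3->7, 4->5 | applicable
count: 2
applicable_count: 1


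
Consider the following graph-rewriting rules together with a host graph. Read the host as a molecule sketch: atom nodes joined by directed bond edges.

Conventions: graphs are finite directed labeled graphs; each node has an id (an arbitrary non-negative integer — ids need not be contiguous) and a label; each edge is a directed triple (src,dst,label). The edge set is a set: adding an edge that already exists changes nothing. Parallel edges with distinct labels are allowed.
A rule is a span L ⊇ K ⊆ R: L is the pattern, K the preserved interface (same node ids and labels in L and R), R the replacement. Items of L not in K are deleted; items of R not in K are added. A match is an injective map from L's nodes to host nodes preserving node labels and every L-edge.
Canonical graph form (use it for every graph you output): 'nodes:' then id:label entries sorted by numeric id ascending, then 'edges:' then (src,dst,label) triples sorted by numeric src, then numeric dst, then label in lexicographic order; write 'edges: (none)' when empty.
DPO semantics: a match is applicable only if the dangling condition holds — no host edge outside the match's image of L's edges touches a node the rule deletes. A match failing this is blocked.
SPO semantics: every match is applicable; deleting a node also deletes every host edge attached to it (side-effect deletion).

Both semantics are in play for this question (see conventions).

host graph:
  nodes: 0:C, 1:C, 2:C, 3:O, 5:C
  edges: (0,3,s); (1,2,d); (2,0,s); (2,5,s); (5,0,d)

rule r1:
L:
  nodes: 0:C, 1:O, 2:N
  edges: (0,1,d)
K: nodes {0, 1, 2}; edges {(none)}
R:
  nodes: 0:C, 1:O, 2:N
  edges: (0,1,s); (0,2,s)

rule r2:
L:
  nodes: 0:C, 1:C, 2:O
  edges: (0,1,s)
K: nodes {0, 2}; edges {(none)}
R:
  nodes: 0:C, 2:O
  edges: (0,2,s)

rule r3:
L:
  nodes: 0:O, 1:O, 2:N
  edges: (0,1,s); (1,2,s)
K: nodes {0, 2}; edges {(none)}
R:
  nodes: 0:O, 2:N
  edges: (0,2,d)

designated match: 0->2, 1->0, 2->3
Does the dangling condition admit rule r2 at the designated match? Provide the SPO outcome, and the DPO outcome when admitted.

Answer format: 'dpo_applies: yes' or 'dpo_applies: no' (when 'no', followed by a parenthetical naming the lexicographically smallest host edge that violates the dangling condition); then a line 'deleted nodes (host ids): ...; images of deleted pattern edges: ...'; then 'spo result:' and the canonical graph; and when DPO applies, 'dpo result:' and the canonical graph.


dpo_applies: no
(the rule deletes node 0, which keeps host edge (0,3,s) outside the match image — the dangling condition fails, DPO blocks; SPO proceeds and side-deletes such edges)
deleted nodes (host ids): 0; images of deleted pattern edges: (2,0,s)
spo result:
nodes: 1:C, 2:C, 3:O, 5:C
edges: (1,2,d); (2,3,s); (2,5,s)


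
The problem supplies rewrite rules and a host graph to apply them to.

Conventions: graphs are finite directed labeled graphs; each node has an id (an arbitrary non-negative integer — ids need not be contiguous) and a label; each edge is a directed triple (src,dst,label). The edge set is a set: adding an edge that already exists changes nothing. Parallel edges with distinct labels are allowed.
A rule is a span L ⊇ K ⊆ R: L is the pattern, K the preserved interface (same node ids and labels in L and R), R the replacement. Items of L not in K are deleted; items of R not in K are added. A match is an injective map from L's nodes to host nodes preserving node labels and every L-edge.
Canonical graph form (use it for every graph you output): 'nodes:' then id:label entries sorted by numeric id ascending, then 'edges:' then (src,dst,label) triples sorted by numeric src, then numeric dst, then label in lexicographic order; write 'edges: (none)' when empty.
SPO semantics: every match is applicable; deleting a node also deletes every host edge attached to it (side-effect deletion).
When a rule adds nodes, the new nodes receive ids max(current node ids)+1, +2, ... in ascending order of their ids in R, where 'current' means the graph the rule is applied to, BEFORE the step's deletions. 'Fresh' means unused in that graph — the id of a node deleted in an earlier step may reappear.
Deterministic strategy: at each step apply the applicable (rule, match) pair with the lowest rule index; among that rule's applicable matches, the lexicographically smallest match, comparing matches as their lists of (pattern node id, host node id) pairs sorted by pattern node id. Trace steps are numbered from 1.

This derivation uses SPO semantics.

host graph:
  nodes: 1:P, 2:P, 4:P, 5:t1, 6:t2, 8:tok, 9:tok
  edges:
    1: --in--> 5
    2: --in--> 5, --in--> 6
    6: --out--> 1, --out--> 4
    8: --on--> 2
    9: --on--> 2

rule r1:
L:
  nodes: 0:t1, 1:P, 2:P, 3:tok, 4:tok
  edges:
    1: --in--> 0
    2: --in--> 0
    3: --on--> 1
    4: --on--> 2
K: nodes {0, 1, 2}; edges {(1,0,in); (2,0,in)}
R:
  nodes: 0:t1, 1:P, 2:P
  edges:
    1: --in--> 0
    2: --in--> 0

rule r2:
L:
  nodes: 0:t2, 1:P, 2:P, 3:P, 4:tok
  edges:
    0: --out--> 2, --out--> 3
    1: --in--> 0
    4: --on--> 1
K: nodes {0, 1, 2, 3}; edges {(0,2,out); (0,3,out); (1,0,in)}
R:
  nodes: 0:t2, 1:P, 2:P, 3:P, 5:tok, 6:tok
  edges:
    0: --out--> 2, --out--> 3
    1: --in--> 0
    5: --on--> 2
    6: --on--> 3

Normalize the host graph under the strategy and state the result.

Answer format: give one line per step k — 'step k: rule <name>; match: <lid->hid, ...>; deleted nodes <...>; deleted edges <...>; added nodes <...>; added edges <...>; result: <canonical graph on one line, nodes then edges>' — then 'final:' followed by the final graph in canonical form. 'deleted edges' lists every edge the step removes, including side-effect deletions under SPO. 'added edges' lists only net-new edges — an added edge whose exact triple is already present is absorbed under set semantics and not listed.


step 1: rule r2; match: 0->6, 1->2, 2->1, 3->4, 4->8; deleted nodes 8; deleted edges (8,2,on); added nodes 10, 11; added edges (10,1,on); (11,4,on); result: nodes: 1:P, 2:P, 4:P, 5:t1, 6:t2, 9:tok, 10:tok, 11:tok edges: (1,5,in); (2,5,in); (2,6,in); (6,1,out); (6,4,out); (9,2,on); (10,1,on); (11,4,on)
step 2: rule r1; match: 0->5, 1->1, 2->2, 3->10, 4->9; deleted nodes 9, 10; deleted edges (9,2,on); (10,1,on); added nodes (none); added edges (none); result: nodes: 1:P, 2:P, 4:P, 5:t1, 6:t2, 11:tok edges: (1,5,in); (2,5,in); (2,6,in); (6,1,out); (6,4,out); (11,4,on)
final:
nodes: 1:P, 2:P, 4:P, 5:t1, 6:t2, 11:tok
edges: (1,5,in); (2,5,in); (2,6,in); (6,1,out); (6,4,out); (11,4,on)
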